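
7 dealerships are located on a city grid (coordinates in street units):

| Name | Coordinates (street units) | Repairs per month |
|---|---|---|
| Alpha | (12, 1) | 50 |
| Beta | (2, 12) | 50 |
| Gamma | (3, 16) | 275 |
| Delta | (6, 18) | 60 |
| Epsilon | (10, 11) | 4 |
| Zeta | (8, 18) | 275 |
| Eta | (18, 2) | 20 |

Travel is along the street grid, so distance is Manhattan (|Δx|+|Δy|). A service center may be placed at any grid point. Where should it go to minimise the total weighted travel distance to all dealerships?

(6, 16)

Manhattan distance separates: Σwᵢ(|x−xᵢ|+|y−yᵢ|) = Σwᵢ|x−xᵢ| + Σwᵢ|y−yᵢ|, so x and y are optimised independently as 1-D weighted medians.
Total weight W = 734; half = 367.
x-coordinate, sorted with cumulative weight:
  x=2 (Beta, w=50) cum 50
  x=3 (Gamma, w=275) cum 325
  x=6 (Delta, w=60) cum 385  ← median
  x=8 (Zeta, w=275) cum 660
  x=10 (Epsilon, w=4) cum 664
  x=12 (Alpha, w=50) cum 714
  x=18 (Eta, w=20) cum 734
⇒ x* = 6
y-coordinate, sorted with cumulative weight:
  y=1 (Alpha, w=50) cum 50
  y=2 (Eta, w=20) cum 70
  y=11 (Epsilon, w=4) cum 74
  y=12 (Beta, w=50) cum 124
  y=16 (Gamma, w=275) cum 399  ← median
  y=18 (Delta, w=60) cum 459
  y=18 (Zeta, w=275) cum 734
⇒ y* = 16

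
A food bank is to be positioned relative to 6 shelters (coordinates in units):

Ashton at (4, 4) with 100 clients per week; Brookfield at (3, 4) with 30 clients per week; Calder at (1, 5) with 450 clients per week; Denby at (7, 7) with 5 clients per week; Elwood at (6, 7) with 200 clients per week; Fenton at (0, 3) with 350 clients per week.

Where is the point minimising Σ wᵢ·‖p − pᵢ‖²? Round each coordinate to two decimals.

(1.92, 4.63)

The minimiser of Σwᵢ‖p−pᵢ‖² is the weighted centroid p* = (Σwᵢpᵢ)/(Σwᵢ).
Σwᵢ = 1135.
Σwᵢxᵢ = 100·4 + 30·3 + 450·1 + 5·7 + 200·6 + 350·0 = 2175.
Σwᵢyᵢ = 100·4 + 30·4 + 450·5 + 5·7 + 200·7 + 350·3 = 5255.
x* = 2175/1135 = 1.92, y* = 5255/1135 = 4.63.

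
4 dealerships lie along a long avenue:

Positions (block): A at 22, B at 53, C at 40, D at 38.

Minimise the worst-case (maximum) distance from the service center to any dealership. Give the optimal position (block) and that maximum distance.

The 1-center on a line is the midpoint of the two extreme points: leftmost at 22, rightmost at 53.
Optimal location = (22 + 53)/2 = 37.5; maximum distance = (53 − 22)/2 = 15.5.

location 37.5, max distance 15.5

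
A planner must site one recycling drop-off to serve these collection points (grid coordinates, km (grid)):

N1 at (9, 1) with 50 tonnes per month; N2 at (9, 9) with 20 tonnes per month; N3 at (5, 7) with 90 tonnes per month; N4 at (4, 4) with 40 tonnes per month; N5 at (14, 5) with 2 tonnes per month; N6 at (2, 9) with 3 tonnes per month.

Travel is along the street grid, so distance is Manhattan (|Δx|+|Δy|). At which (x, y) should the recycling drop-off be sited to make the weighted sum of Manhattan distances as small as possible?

(5, 7)

Manhattan distance separates: Σwᵢ(|x−xᵢ|+|y−yᵢ|) = Σwᵢ|x−xᵢ| + Σwᵢ|y−yᵢ|, so x and y are optimised independently as 1-D weighted medians.
Total weight W = 205; half = 102.5.
x-coordinate, sorted with cumulative weight:
  x=2 (N6, w=3) cum 3
  x=4 (N4, w=40) cum 43
  x=5 (N3, w=90) cum 133  ← median
  x=9 (N1, w=50) cum 183
  x=9 (N2, w=20) cum 203
  x=14 (N5, w=2) cum 205
⇒ x* = 5
y-coordinate, sorted with cumulative weight:
  y=1 (N1, w=50) cum 50
  y=4 (N4, w=40) cum 90
  y=5 (N5, w=2) cum 92
  y=7 (N3, w=90) cum 182  ← median
  y=9 (N2, w=20) cum 202
  y=9 (N6, w=3) cum 205
⇒ y* = 7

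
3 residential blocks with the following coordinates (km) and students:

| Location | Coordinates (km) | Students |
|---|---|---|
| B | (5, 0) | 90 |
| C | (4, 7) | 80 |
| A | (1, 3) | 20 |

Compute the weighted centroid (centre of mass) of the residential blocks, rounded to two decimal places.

(4.16, 3.26)

The minimiser of Σwᵢ‖p−pᵢ‖² is the weighted centroid p* = (Σwᵢpᵢ)/(Σwᵢ).
Σwᵢ = 190.
Σwᵢxᵢ = 90·5 + 80·4 + 20·1 = 790.
Σwᵢyᵢ = 90·0 + 80·7 + 20·3 = 620.
x* = 790/190 = 4.16, y* = 620/190 = 3.26.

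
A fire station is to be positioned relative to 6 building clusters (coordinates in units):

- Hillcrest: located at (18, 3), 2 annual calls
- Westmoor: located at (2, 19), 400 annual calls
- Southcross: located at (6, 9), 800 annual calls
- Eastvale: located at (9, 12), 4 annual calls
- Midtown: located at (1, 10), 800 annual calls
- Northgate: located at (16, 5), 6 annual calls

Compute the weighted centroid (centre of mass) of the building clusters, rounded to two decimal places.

(3.26, 11.37)

The minimiser of Σwᵢ‖p−pᵢ‖² is the weighted centroid p* = (Σwᵢpᵢ)/(Σwᵢ).
Σwᵢ = 2012.
Σwᵢxᵢ = 2·18 + 400·2 + 800·6 + 4·9 + 800·1 + 6·16 = 6568.
Σwᵢyᵢ = 2·3 + 400·19 + 800·9 + 4·12 + 800·10 + 6·5 = 22884.
x* = 6568/2012 = 3.26, y* = 22884/2012 = 11.37.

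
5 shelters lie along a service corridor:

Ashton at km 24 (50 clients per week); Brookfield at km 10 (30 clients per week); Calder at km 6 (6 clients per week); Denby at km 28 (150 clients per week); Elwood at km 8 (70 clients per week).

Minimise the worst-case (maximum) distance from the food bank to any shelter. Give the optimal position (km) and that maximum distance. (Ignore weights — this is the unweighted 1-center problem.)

The 1-center on a line is the midpoint of the two extreme points: leftmost at 6, rightmost at 28.
Optimal location = (6 + 28)/2 = 17; maximum distance = (28 − 6)/2 = 11.

location 17, max distance 11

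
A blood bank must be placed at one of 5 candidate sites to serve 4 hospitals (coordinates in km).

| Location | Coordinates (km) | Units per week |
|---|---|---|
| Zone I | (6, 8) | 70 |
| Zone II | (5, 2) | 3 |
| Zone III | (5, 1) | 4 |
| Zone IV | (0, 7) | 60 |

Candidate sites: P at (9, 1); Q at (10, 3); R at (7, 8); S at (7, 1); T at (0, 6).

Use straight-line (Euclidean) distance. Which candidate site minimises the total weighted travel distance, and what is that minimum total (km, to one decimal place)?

Total weighted distance at each candidate:
  P (9, 1): total = 1210.5
  Q (10, 3): total = 1131.3
  R (7, 8): total = 542.4
  S (7, 1): total = 1062.9
  T (0, 6): total = 550.2
Minimum is at R with total 542.4 km.

R, total 542.4 km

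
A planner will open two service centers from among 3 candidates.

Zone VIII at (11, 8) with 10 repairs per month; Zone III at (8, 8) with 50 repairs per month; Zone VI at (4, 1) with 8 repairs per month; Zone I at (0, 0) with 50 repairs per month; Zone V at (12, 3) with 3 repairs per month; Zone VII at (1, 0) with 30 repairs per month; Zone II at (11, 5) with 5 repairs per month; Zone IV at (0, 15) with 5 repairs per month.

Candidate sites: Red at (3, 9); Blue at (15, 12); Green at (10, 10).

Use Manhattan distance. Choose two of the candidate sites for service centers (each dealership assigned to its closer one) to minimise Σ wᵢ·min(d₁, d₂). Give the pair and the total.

Evaluate every pair (each demand assigned to the nearer of the two):
  {Red, Green}: total = 1334
  {Red, Blue}: total = 1518
  {Blue, Green}: total = 2052
Best pair: {Red, Green} with total 1334.

{Red, Green}, total 1334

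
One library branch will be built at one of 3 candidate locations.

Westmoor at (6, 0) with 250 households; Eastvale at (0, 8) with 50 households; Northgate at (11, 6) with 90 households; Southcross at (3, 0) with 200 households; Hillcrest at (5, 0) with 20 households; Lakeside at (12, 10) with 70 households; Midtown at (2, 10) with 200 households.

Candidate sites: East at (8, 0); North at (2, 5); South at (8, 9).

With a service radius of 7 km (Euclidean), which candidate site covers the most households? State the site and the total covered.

North, covering 720

Coverage radius r = 7 km; a point is covered iff (Δx)²+(Δy)² ≤ 7² = 49.
  East (8, 0): covers {Westmoor, Northgate, Southcross, Hillcrest} → 560
  North (2, 5): covers {Westmoor, Eastvale, Southcross, Hillcrest, Midtown} → 720
  South (8, 9): covers {Northgate, Lakeside, Midtown} → 360
Maximum coverage at North: 720 households.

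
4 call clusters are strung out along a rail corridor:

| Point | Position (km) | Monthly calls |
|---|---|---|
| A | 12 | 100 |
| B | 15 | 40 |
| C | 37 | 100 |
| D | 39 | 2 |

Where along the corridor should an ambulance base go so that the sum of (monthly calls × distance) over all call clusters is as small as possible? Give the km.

x = 15

For a sum of weighted absolute distances on a line, the optimum is the weighted median (not the mean). Total weight W = 242; half-weight = 121.
Sort by position and accumulate weight:
  km 12 (A, w=100) → cum 100
  km 15 (B, w=40) → cum 140  ≥ 121 → median here
  km 37 (C, w=100) → cum 240
  km 39 (D, w=2) → cum 242
Optimal location: km 15.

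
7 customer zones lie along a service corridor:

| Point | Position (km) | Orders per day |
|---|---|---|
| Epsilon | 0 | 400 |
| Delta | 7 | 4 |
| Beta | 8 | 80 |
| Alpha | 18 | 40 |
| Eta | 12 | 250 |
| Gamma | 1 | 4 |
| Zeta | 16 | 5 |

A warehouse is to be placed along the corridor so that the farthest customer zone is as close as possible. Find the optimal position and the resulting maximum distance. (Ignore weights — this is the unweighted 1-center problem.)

location 9, max distance 9

The 1-center on a line is the midpoint of the two extreme points: leftmost at 0, rightmost at 18.
Optimal location = (0 + 18)/2 = 9; maximum distance = (18 − 0)/2 = 9.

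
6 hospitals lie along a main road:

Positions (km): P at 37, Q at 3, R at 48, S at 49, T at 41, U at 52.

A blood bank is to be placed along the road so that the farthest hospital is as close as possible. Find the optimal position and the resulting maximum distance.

The 1-center on a line is the midpoint of the two extreme points: leftmost at 3, rightmost at 52.
Optimal location = (3 + 52)/2 = 27.5; maximum distance = (52 − 3)/2 = 24.5.

location 27.5, max distance 24.5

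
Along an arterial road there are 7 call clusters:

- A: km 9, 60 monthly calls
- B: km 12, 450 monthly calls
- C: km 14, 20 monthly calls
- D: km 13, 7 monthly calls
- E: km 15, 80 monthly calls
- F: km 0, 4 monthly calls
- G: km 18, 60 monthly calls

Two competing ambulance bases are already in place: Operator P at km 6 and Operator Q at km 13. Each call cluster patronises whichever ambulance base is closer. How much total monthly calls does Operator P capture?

The indifferent point is the midpoint (6+13)/2 = 9.5; call clusters left of it (closer to Operator P at 6) go to Operator P, those right go to Operator Q.
  F at 0 (w=4) → Operator P
  A at 9 (w=60) → Operator P
  B at 12 (w=450) → Operator Q
  D at 13 (w=7) → Operator Q
  C at 14 (w=20) → Operator Q
  E at 15 (w=80) → Operator Q
  G at 18 (w=60) → Operator Q
Operator P captures 64; Operator Q captures 617.

64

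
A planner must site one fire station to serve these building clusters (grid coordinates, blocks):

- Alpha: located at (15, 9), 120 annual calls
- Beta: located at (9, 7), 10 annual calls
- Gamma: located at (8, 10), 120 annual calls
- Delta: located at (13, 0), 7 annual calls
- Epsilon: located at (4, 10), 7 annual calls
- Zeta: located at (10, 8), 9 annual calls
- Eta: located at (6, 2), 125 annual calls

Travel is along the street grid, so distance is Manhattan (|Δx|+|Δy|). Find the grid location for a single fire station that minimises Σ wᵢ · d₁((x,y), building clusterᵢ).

Manhattan distance separates: Σwᵢ(|x−xᵢ|+|y−yᵢ|) = Σwᵢ|x−xᵢ| + Σwᵢ|y−yᵢ|, so x and y are optimised independently as 1-D weighted medians.
Total weight W = 398; half = 199.
x-coordinate, sorted with cumulative weight:
  x=4 (Epsilon, w=7) cum 7
  x=6 (Eta, w=125) cum 132
  x=8 (Gamma, w=120) cum 252  ← median
  x=9 (Beta, w=10) cum 262
  x=10 (Zeta, w=9) cum 271
  x=13 (Delta, w=7) cum 278
  x=15 (Alpha, w=120) cum 398
⇒ x* = 8
y-coordinate, sorted with cumulative weight:
  y=0 (Delta, w=7) cum 7
  y=2 (Eta, w=125) cum 132
  y=7 (Beta, w=10) cum 142
  y=8 (Zeta, w=9) cum 151
  y=9 (Alpha, w=120) cum 271  ← median
  y=10 (Gamma, w=120) cum 391
  y=10 (Epsilon, w=7) cum 398
⇒ y* = 9

(8, 9)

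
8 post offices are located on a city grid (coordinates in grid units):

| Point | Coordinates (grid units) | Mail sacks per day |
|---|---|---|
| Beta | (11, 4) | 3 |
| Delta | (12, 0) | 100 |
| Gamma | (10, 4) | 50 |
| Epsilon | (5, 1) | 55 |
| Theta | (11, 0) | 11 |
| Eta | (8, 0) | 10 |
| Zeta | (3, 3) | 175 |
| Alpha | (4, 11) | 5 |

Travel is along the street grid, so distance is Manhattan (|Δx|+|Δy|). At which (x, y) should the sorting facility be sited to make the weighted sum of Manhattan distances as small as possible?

Manhattan distance separates: Σwᵢ(|x−xᵢ|+|y−yᵢ|) = Σwᵢ|x−xᵢ| + Σwᵢ|y−yᵢ|, so x and y are optimised independently as 1-D weighted medians.
Total weight W = 409; half = 204.5.
x-coordinate, sorted with cumulative weight:
  x=3 (Zeta, w=175) cum 175
  x=4 (Alpha, w=5) cum 180
  x=5 (Epsilon, w=55) cum 235  ← median
  x=8 (Eta, w=10) cum 245
  x=10 (Gamma, w=50) cum 295
  x=11 (Beta, w=3) cum 298
  x=11 (Theta, w=11) cum 309
  x=12 (Delta, w=100) cum 409
⇒ x* = 5
y-coordinate, sorted with cumulative weight:
  y=0 (Delta, w=100) cum 100
  y=0 (Theta, w=11) cum 111
  y=0 (Eta, w=10) cum 121
  y=1 (Epsilon, w=55) cum 176
  y=3 (Zeta, w=175) cum 351  ← median
  y=4 (Beta, w=3) cum 354
  y=4 (Gamma, w=50) cum 404
  y=11 (Alpha, w=5) cum 409
⇒ y* = 3

(5, 3)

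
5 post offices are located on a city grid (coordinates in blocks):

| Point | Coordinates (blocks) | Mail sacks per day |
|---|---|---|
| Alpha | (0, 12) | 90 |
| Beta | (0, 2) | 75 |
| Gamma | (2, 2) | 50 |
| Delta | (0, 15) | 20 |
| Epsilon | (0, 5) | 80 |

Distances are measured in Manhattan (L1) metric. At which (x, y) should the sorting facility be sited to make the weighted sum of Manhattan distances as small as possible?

(0, 5)

Manhattan distance separates: Σwᵢ(|x−xᵢ|+|y−yᵢ|) = Σwᵢ|x−xᵢ| + Σwᵢ|y−yᵢ|, so x and y are optimised independently as 1-D weighted medians.
Total weight W = 315; half = 157.5.
x-coordinate, sorted with cumulative weight:
  x=0 (Alpha, w=90) cum 90
  x=0 (Beta, w=75) cum 165  ← median
  x=0 (Delta, w=20) cum 185
  x=0 (Epsilon, w=80) cum 265
  x=2 (Gamma, w=50) cum 315
⇒ x* = 0
y-coordinate, sorted with cumulative weight:
  y=2 (Beta, w=75) cum 75
  y=2 (Gamma, w=50) cum 125
  y=5 (Epsilon, w=80) cum 205  ← median
  y=12 (Alpha, w=90) cum 295
  y=15 (Delta, w=20) cum 315
⇒ y* = 5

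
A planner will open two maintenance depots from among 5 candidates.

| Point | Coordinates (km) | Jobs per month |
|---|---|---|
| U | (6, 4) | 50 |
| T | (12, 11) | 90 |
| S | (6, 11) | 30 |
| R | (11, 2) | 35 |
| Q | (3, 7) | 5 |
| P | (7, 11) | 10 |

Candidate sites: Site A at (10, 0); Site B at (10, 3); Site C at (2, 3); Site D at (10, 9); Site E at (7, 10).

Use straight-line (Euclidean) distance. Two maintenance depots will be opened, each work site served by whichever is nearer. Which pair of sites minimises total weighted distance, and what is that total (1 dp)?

{Site B, Site D}, total 716.8

Evaluate every pair (each demand assigned to the nearer of the two):
  {Site B, Site D}: total = 716.8
  {Site B, Site E}: total = 792.0
  {Site A, Site D}: total = 822.3
  {Site D, Site E}: total = 883.6
  {Site A, Site E}: total = 897.4
  {Site C, Site D}: total = 899.0
  {Site C, Site E}: total = 1051.2
  {Site B, Site C}: total = 1372.2
  {Site A, Site B}: total = 1391.9
  {Site A, Site C}: total = 1673.9
Best pair: {Site B, Site D} with total 716.8.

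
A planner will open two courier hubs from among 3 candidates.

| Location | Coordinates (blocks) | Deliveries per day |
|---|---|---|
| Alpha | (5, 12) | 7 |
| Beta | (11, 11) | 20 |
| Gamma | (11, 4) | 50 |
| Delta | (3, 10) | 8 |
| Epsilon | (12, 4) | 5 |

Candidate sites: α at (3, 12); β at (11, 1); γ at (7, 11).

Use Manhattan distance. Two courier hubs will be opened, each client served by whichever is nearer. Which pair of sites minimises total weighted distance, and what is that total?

Evaluate every pair (each demand assigned to the nearer of the two):
  {β, γ}: total = 311
  {α, β}: total = 380
  {α, γ}: total = 720
Best pair: {β, γ} with total 311.

{β, γ}, total 311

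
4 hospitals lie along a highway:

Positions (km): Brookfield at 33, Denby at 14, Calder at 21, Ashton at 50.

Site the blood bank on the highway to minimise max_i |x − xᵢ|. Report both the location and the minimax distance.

The 1-center on a line is the midpoint of the two extreme points: leftmost at 14, rightmost at 50.
Optimal location = (14 + 50)/2 = 32; maximum distance = (50 − 14)/2 = 18.

location 32, max distance 18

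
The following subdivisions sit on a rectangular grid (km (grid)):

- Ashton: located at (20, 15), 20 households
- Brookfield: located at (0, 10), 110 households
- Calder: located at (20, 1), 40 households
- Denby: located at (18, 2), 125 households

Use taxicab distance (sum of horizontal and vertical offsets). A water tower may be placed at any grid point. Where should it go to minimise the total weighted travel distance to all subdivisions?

Manhattan distance separates: Σwᵢ(|x−xᵢ|+|y−yᵢ|) = Σwᵢ|x−xᵢ| + Σwᵢ|y−yᵢ|, so x and y are optimised independently as 1-D weighted medians.
Total weight W = 295; half = 147.5.
x-coordinate, sorted with cumulative weight:
  x=0 (Brookfield, w=110) cum 110
  x=18 (Denby, w=125) cum 235  ← median
  x=20 (Ashton, w=20) cum 255
  x=20 (Calder, w=40) cum 295
⇒ x* = 18
y-coordinate, sorted with cumulative weight:
  y=1 (Calder, w=40) cum 40
  y=2 (Denby, w=125) cum 165  ← median
  y=10 (Brookfield, w=110) cum 275
  y=15 (Ashton, w=20) cum 295
⇒ y* = 2

(18, 2)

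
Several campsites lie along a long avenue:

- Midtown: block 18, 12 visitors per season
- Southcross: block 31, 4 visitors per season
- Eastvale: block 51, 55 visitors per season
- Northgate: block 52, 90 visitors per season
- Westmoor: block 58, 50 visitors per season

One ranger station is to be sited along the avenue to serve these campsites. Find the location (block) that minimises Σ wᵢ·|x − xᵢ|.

x = 52

For a sum of weighted absolute distances on a line, the optimum is the weighted median (not the mean). Total weight W = 211; half-weight = 105.5.
Sort by position and accumulate weight:
  block 18 (Midtown, w=12) → cum 12
  block 31 (Southcross, w=4) → cum 16
  block 51 (Eastvale, w=55) → cum 71
  block 52 (Northgate, w=90) → cum 161  ≥ 105.5 → median here
  block 58 (Westmoor, w=50) → cum 211
Optimal location: block 52.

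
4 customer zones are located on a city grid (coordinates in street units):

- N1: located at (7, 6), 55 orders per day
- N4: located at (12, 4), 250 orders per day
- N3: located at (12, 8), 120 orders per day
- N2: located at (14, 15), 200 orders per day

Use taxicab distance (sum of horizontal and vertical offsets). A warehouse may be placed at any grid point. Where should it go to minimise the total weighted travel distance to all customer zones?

Manhattan distance separates: Σwᵢ(|x−xᵢ|+|y−yᵢ|) = Σwᵢ|x−xᵢ| + Σwᵢ|y−yᵢ|, so x and y are optimised independently as 1-D weighted medians.
Total weight W = 625; half = 312.5.
x-coordinate, sorted with cumulative weight:
  x=7 (N1, w=55) cum 55
  x=12 (N4, w=250) cum 305
  x=12 (N3, w=120) cum 425  ← median
  x=14 (N2, w=200) cum 625
⇒ x* = 12
y-coordinate, sorted with cumulative weight:
  y=4 (N4, w=250) cum 250
  y=6 (N1, w=55) cum 305
  y=8 (N3, w=120) cum 425  ← median
  y=15 (N2, w=200) cum 625
⇒ y* = 8

(12, 8)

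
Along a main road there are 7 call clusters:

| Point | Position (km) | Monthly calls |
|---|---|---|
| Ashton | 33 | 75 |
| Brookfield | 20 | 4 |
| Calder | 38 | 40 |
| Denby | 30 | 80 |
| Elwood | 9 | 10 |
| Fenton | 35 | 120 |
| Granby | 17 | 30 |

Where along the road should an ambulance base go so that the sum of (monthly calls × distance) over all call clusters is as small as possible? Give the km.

x = 33

For a sum of weighted absolute distances on a line, the optimum is the weighted median (not the mean). Total weight W = 359; half-weight = 179.5.
Sort by position and accumulate weight:
  km 9 (Elwood, w=10) → cum 10
  km 17 (Granby, w=30) → cum 40
  km 20 (Brookfield, w=4) → cum 44
  km 30 (Denby, w=80) → cum 124
  km 33 (Ashton, w=75) → cum 199  ≥ 179.5 → median here
  km 35 (Fenton, w=120) → cum 319
  km 38 (Calder, w=40) → cum 359
Optimal location: km 33.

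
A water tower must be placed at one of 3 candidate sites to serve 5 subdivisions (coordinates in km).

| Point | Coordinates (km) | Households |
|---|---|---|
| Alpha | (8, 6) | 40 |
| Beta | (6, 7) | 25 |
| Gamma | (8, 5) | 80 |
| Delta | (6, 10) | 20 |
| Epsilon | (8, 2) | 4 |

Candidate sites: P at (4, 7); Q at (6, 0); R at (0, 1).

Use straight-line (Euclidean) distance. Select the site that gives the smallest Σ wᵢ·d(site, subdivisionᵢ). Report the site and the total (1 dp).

Total weighted distance at each candidate:
  P (4, 7): total = 670.4
  Q (6, 0): total = 1070.1
  R (0, 1): total = 1553.6
Minimum is at P with total 670.4 km.

P, total 670.4 km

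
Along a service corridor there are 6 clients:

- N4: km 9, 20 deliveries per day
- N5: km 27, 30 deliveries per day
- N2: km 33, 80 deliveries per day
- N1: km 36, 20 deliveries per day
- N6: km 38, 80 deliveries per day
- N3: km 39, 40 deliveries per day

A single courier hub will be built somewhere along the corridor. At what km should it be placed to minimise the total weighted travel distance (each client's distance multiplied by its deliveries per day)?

x = 36

For a sum of weighted absolute distances on a line, the optimum is the weighted median (not the mean). Total weight W = 270; half-weight = 135.
Sort by position and accumulate weight:
  km 9 (N4, w=20) → cum 20
  km 27 (N5, w=30) → cum 50
  km 33 (N2, w=80) → cum 130
  km 36 (N1, w=20) → cum 150  ≥ 135 → median here
  km 38 (N6, w=80) → cum 230
  km 39 (N3, w=40) → cum 270
Optimal location: km 36.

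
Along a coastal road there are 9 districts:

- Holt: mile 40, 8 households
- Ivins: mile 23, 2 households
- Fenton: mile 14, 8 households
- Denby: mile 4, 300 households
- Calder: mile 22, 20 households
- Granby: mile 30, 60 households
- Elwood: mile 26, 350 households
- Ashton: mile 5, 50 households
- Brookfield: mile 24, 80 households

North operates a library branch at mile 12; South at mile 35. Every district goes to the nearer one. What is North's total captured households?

The indifferent point is the midpoint (12+35)/2 = 23.5; districts left of it (closer to North at 12) go to North, those right go to South.
  Denby at 4 (w=300) → North
  Ashton at 5 (w=50) → North
  Fenton at 14 (w=8) → North
  Calder at 22 (w=20) → North
  Ivins at 23 (w=2) → North
  Brookfield at 24 (w=80) → South
  Elwood at 26 (w=350) → South
  Granby at 30 (w=60) → South
  Holt at 40 (w=8) → South
North captures 380; South captures 498.

380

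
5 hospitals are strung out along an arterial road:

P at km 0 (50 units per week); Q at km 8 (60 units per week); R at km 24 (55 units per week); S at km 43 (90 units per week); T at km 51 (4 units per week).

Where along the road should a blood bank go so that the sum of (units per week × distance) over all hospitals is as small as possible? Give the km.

For a sum of weighted absolute distances on a line, the optimum is the weighted median (not the mean). Total weight W = 259; half-weight = 129.5.
Sort by position and accumulate weight:
  km 0 (P, w=50) → cum 50
  km 8 (Q, w=60) → cum 110
  km 24 (R, w=55) → cum 165  ≥ 129.5 → median here
  km 43 (S, w=90) → cum 255
  km 51 (T, w=4) → cum 259
Optimal location: km 24.

x = 24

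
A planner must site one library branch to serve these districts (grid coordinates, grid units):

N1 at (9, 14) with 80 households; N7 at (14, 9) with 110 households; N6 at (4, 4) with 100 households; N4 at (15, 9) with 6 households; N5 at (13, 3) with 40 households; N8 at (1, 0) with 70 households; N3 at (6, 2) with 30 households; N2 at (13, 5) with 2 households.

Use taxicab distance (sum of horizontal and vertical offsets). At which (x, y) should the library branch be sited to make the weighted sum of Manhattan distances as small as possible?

(9, 4)

Manhattan distance separates: Σwᵢ(|x−xᵢ|+|y−yᵢ|) = Σwᵢ|x−xᵢ| + Σwᵢ|y−yᵢ|, so x and y are optimised independently as 1-D weighted medians.
Total weight W = 438; half = 219.
x-coordinate, sorted with cumulative weight:
  x=1 (N8, w=70) cum 70
  x=4 (N6, w=100) cum 170
  x=6 (N3, w=30) cum 200
  x=9 (N1, w=80) cum 280  ← median
  x=13 (N5, w=40) cum 320
  x=13 (N2, w=2) cum 322
  x=14 (N7, w=110) cum 432
  x=15 (N4, w=6) cum 438
⇒ x* = 9
y-coordinate, sorted with cumulative weight:
  y=0 (N8, w=70) cum 70
  y=2 (N3, w=30) cum 100
  y=3 (N5, w=40) cum 140
  y=4 (N6, w=100) cum 240  ← median
  y=5 (N2, w=2) cum 242
  y=9 (N7, w=110) cum 352
  y=9 (N4, w=6) cum 358
  y=14 (N1, w=80) cum 438
⇒ y* = 4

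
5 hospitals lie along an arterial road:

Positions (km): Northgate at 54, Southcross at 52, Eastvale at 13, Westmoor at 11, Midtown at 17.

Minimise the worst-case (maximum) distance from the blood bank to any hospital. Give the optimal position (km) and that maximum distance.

The 1-center on a line is the midpoint of the two extreme points: leftmost at 11, rightmost at 54.
Optimal location = (11 + 54)/2 = 32.5; maximum distance = (54 − 11)/2 = 21.5.

location 32.5, max distance 21.5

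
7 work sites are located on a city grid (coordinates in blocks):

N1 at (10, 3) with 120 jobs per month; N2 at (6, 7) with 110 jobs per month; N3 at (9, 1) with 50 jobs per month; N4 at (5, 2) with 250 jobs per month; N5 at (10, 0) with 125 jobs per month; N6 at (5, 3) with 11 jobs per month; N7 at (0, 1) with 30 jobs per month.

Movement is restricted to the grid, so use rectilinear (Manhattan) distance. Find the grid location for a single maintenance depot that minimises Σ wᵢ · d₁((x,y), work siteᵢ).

Manhattan distance separates: Σwᵢ(|x−xᵢ|+|y−yᵢ|) = Σwᵢ|x−xᵢ| + Σwᵢ|y−yᵢ|, so x and y are optimised independently as 1-D weighted medians.
Total weight W = 696; half = 348.
x-coordinate, sorted with cumulative weight:
  x=0 (N7, w=30) cum 30
  x=5 (N4, w=250) cum 280
  x=5 (N6, w=11) cum 291
  x=6 (N2, w=110) cum 401  ← median
  x=9 (N3, w=50) cum 451
  x=10 (N1, w=120) cum 571
  x=10 (N5, w=125) cum 696
⇒ x* = 6
y-coordinate, sorted with cumulative weight:
  y=0 (N5, w=125) cum 125
  y=1 (N3, w=50) cum 175
  y=1 (N7, w=30) cum 205
  y=2 (N4, w=250) cum 455  ← median
  y=3 (N1, w=120) cum 575
  y=3 (N6, w=11) cum 586
  y=7 (N2, w=110) cum 696
⇒ y* = 2

(6, 2)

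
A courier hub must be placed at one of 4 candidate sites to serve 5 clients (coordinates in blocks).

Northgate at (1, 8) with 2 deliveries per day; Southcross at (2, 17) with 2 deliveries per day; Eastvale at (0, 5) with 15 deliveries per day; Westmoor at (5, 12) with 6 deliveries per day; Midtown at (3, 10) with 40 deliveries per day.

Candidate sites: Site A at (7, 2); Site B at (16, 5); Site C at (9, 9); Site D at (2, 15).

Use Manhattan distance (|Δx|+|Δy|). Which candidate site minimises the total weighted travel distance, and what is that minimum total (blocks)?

Site D, total 476 blocks

Total weighted distance at each candidate:
  Site A (7, 2): total = 766
  Site B (16, 5): total = 1156
  Site C (9, 9): total = 565
  Site D (2, 15): total = 476
Minimum is at Site D with total 476 blocks.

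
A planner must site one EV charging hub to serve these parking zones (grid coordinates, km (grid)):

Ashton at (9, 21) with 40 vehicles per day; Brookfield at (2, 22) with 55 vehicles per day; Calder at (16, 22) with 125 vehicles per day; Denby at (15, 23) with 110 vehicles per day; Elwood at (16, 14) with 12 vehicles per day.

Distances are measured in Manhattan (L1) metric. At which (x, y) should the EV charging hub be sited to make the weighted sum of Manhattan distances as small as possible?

Manhattan distance separates: Σwᵢ(|x−xᵢ|+|y−yᵢ|) = Σwᵢ|x−xᵢ| + Σwᵢ|y−yᵢ|, so x and y are optimised independently as 1-D weighted medians.
Total weight W = 342; half = 171.
x-coordinate, sorted with cumulative weight:
  x=2 (Brookfield, w=55) cum 55
  x=9 (Ashton, w=40) cum 95
  x=15 (Denby, w=110) cum 205  ← median
  x=16 (Calder, w=125) cum 330
  x=16 (Elwood, w=12) cum 342
⇒ x* = 15
y-coordinate, sorted with cumulative weight:
  y=14 (Elwood, w=12) cum 12
  y=21 (Ashton, w=40) cum 52
  y=22 (Brookfield, w=55) cum 107
  y=22 (Calder, w=125) cum 232  ← median
  y=23 (Denby, w=110) cum 342
⇒ y* = 22

(15, 22)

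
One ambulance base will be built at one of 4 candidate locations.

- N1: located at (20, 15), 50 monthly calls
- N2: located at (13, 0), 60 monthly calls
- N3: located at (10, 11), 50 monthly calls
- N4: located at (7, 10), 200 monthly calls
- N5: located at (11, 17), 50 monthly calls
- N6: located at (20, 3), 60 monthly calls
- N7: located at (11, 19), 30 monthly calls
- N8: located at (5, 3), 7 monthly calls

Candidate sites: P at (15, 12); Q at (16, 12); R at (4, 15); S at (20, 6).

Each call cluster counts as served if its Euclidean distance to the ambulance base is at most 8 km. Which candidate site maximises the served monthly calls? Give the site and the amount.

R, covering 300

Coverage radius r = 8 km; a point is covered iff (Δx)²+(Δy)² ≤ 8² = 64.
  P (15, 12): covers {N1, N3, N5} → 150
  Q (16, 12): covers {N1, N3, N5} → 150
  R (4, 15): covers {N3, N4, N5} → 300
  S (20, 6): covers {N6} → 60
Maximum coverage at R: 300 monthly calls.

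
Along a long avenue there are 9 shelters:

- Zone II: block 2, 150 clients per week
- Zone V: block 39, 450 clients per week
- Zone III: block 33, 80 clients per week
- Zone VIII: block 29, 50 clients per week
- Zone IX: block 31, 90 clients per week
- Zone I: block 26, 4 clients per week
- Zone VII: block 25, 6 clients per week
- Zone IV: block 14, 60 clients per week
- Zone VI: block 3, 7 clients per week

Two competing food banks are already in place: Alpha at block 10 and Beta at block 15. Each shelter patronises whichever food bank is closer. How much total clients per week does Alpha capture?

157

The indifferent point is the midpoint (10+15)/2 = 12.5; shelters left of it (closer to Alpha at 10) go to Alpha, those right go to Beta.
  Zone II at 2 (w=150) → Alpha
  Zone VI at 3 (w=7) → Alpha
  Zone IV at 14 (w=60) → Beta
  Zone VII at 25 (w=6) → Beta
  Zone I at 26 (w=4) → Beta
  Zone VIII at 29 (w=50) → Beta
  Zone IX at 31 (w=90) → Beta
  Zone III at 33 (w=80) → Beta
  Zone V at 39 (w=450) → Beta
Alpha captures 157; Beta captures 740.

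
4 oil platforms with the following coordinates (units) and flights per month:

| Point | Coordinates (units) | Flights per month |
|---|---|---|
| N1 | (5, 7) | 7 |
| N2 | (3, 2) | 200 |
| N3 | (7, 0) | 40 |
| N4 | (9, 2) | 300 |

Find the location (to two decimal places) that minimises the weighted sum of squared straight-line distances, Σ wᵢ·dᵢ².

(6.61, 1.92)

The minimiser of Σwᵢ‖p−pᵢ‖² is the weighted centroid p* = (Σwᵢpᵢ)/(Σwᵢ).
Σwᵢ = 547.
Σwᵢxᵢ = 7·5 + 200·3 + 40·7 + 300·9 = 3615.
Σwᵢyᵢ = 7·7 + 200·2 + 40·0 + 300·2 = 1049.
x* = 3615/547 = 6.61, y* = 1049/547 = 1.92.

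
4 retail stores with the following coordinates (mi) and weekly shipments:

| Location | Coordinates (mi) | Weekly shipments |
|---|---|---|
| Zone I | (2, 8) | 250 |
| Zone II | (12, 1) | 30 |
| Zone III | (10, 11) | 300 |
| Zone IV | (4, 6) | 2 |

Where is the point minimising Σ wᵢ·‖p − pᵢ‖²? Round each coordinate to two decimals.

(6.65, 9.18)

The minimiser of Σwᵢ‖p−pᵢ‖² is the weighted centroid p* = (Σwᵢpᵢ)/(Σwᵢ).
Σwᵢ = 582.
Σwᵢxᵢ = 250·2 + 30·12 + 300·10 + 2·4 = 3868.
Σwᵢyᵢ = 250·8 + 30·1 + 300·11 + 2·6 = 5342.
x* = 3868/582 = 6.65, y* = 5342/582 = 9.18.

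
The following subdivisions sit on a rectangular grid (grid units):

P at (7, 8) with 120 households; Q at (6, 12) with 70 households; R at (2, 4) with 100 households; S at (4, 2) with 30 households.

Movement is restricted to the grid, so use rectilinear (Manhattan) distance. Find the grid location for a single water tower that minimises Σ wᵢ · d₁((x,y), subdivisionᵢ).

(6, 8)

Manhattan distance separates: Σwᵢ(|x−xᵢ|+|y−yᵢ|) = Σwᵢ|x−xᵢ| + Σwᵢ|y−yᵢ|, so x and y are optimised independently as 1-D weighted medians.
Total weight W = 320; half = 160.
x-coordinate, sorted with cumulative weight:
  x=2 (R, w=100) cum 100
  x=4 (S, w=30) cum 130
  x=6 (Q, w=70) cum 200  ← median
  x=7 (P, w=120) cum 320
⇒ x* = 6
y-coordinate, sorted with cumulative weight:
  y=2 (S, w=30) cum 30
  y=4 (R, w=100) cum 130
  y=8 (P, w=120) cum 250  ← median
  y=12 (Q, w=70) cum 320
⇒ y* = 8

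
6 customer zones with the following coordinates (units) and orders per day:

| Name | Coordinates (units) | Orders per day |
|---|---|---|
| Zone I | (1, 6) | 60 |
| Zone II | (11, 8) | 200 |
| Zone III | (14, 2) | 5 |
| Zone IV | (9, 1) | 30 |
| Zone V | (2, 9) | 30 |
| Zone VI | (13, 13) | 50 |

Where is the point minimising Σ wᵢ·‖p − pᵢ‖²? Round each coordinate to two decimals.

The minimiser of Σwᵢ‖p−pᵢ‖² is the weighted centroid p* = (Σwᵢpᵢ)/(Σwᵢ).
Σwᵢ = 375.
Σwᵢxᵢ = 60·1 + 200·11 + 5·14 + 30·9 + 30·2 + 50·13 = 3310.
Σwᵢyᵢ = 60·6 + 200·8 + 5·2 + 30·1 + 30·9 + 50·13 = 2920.
x* = 3310/375 = 8.83, y* = 2920/375 = 7.79.

(8.83, 7.79)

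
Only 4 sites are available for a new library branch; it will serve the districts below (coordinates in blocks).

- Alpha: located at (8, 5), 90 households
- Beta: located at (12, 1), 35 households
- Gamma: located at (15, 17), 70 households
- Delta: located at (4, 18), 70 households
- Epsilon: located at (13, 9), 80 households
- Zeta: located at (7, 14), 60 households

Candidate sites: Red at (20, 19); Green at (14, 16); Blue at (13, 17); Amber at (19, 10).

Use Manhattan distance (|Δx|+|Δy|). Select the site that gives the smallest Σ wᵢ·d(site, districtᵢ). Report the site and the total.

Blue, total 4145 blocks

Total weighted distance at each candidate:
  Red (20, 19): total = 7370
  Green (14, 16): total = 4285
  Blue (13, 17): total = 4145
  Amber (19, 10): total = 5900
Minimum is at Blue with total 4145 blocks.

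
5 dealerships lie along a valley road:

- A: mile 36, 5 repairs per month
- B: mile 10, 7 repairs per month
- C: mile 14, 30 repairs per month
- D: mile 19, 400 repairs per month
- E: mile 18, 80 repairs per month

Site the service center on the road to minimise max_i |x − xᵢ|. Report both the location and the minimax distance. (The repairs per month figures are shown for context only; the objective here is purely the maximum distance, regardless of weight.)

location 23, max distance 13

The 1-center on a line is the midpoint of the two extreme points: leftmost at 10, rightmost at 36.
Optimal location = (10 + 36)/2 = 23; maximum distance = (36 − 10)/2 = 13.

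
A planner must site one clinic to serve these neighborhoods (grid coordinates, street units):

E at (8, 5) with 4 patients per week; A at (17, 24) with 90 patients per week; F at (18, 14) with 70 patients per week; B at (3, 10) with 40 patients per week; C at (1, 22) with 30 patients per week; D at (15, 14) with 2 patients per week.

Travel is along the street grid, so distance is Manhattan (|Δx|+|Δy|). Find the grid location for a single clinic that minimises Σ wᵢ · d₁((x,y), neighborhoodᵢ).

Manhattan distance separates: Σwᵢ(|x−xᵢ|+|y−yᵢ|) = Σwᵢ|x−xᵢ| + Σwᵢ|y−yᵢ|, so x and y are optimised independently as 1-D weighted medians.
Total weight W = 236; half = 118.
x-coordinate, sorted with cumulative weight:
  x=1 (C, w=30) cum 30
  x=3 (B, w=40) cum 70
  x=8 (E, w=4) cum 74
  x=15 (D, w=2) cum 76
  x=17 (A, w=90) cum 166  ← median
  x=18 (F, w=70) cum 236
⇒ x* = 17
y-coordinate, sorted with cumulative weight:
  y=5 (E, w=4) cum 4
  y=10 (B, w=40) cum 44
  y=14 (F, w=70) cum 114
  y=14 (D, w=2) cum 116
  y=22 (C, w=30) cum 146  ← median
  y=24 (A, w=90) cum 236
⇒ y* = 22

(17, 22)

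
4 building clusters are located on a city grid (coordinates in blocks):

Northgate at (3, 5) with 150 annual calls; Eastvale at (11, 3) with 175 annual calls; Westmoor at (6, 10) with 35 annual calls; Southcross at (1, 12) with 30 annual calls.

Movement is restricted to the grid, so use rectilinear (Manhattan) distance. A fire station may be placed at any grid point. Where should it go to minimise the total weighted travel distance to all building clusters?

Manhattan distance separates: Σwᵢ(|x−xᵢ|+|y−yᵢ|) = Σwᵢ|x−xᵢ| + Σwᵢ|y−yᵢ|, so x and y are optimised independently as 1-D weighted medians.
Total weight W = 390; half = 195.
x-coordinate, sorted with cumulative weight:
  x=1 (Southcross, w=30) cum 30
  x=3 (Northgate, w=150) cum 180
  x=6 (Westmoor, w=35) cum 215  ← median
  x=11 (Eastvale, w=175) cum 390
⇒ x* = 6
y-coordinate, sorted with cumulative weight:
  y=3 (Eastvale, w=175) cum 175
  y=5 (Northgate, w=150) cum 325  ← median
  y=10 (Westmoor, w=35) cum 360
  y=12 (Southcross, w=30) cum 390
⇒ y* = 5

(6, 5)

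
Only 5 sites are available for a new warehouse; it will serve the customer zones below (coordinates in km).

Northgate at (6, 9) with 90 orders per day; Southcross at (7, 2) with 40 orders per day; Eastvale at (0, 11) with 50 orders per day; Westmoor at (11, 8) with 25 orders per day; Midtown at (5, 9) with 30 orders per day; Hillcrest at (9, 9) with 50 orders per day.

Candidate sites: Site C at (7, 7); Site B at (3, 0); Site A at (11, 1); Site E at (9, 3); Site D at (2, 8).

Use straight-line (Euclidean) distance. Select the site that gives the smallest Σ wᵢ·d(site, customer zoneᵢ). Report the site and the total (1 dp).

Total weighted distance at each candidate:
  Site C (7, 7): total = 1133.7
  Site B (3, 0): total = 2703.0
  Site A (11, 1): total = 2644.6
  Site E (9, 3): total = 1946.2
  Site D (2, 8): total = 1537.2
Minimum is at Site C with total 1133.7 km.

Site C, total 1133.7 km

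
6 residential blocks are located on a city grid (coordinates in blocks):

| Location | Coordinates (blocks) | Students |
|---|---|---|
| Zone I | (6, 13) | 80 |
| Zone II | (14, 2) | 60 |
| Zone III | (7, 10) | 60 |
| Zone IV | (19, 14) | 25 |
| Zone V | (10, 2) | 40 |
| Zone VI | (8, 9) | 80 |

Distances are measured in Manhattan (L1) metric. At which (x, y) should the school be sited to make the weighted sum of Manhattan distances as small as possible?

(8, 9)

Manhattan distance separates: Σwᵢ(|x−xᵢ|+|y−yᵢ|) = Σwᵢ|x−xᵢ| + Σwᵢ|y−yᵢ|, so x and y are optimised independently as 1-D weighted medians.
Total weight W = 345; half = 172.5.
x-coordinate, sorted with cumulative weight:
  x=6 (Zone I, w=80) cum 80
  x=7 (Zone III, w=60) cum 140
  x=8 (Zone VI, w=80) cum 220  ← median
  x=10 (Zone V, w=40) cum 260
  x=14 (Zone II, w=60) cum 320
  x=19 (Zone IV, w=25) cum 345
⇒ x* = 8
y-coordinate, sorted with cumulative weight:
  y=2 (Zone II, w=60) cum 60
  y=2 (Zone V, w=40) cum 100
  y=9 (Zone VI, w=80) cum 180  ← median
  y=10 (Zone III, w=60) cum 240
  y=13 (Zone I, w=80) cum 320
  y=14 (Zone IV, w=25) cum 345
⇒ y* = 9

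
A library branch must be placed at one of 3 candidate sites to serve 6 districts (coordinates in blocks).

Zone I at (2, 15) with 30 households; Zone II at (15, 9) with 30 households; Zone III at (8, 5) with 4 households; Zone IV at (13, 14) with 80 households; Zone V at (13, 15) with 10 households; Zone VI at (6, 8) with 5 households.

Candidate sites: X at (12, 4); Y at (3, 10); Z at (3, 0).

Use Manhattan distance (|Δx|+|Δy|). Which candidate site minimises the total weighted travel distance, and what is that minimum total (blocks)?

Y, total 1905 blocks

Total weighted distance at each candidate:
  X (12, 4): total = 1940
  Y (3, 10): total = 1905
  Z (3, 0): total = 3375
Minimum is at Y with total 1905 blocks.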